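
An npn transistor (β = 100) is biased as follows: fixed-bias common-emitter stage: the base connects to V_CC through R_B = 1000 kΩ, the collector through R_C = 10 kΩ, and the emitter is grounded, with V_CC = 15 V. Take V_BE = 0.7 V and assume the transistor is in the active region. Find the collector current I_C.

Base loop: V_CC = I_B·R_B + V_BE, so I_B = (15 − 0.7)/1000 kΩ = 0.0143 mA.
In the active region I_C = β·I_B = 100 × 0.0143 = 1.43 mA.
Collector loop: V_CE = V_CC − I_C·R_C = 15 − 1.43×10 = 0.7 V.
Since V_CE = 0.7 V > V_CE(sat) ≈ 0.2 V, the transistor is in the active region as assumed.

I_C ≈ 1.4 mA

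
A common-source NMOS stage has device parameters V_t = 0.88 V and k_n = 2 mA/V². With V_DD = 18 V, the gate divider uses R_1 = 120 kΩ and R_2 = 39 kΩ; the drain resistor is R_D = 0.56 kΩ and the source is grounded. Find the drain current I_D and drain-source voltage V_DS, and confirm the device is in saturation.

V_G = V_DD·R_2/(R_1+R_2) = 18×39/159 = 4.42 V. With the source grounded, V_GS = V_G = 4.42 V.
Assume saturation: I_D = (k_n/2)(V_GS − V_t)² = (2/2)×(4.42 − 0.88)² = 1×3.54² = 12.5 mA.
V_DS = V_DD − I_D·R_D = 18 − 12.5×0.56 = 11 V.
Saturation requires V_DS ≥ V_GS − V_t = 3.54 V; 11 ≥ 3.54 ✓.

I_D ≈ 12 mA, V_DS ≈ 11 V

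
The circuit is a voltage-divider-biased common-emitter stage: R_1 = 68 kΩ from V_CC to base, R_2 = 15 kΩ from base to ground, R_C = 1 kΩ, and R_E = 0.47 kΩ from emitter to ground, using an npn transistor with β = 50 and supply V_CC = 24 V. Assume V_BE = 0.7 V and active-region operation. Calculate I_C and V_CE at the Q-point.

I_C ≈ 5 mA, V_CE ≈ 17 V

Thevenize the base divider: V_Th = V_CC·R_2/(R_1+R_2) = 24×15/83 = 4.34 V, R_Th = R_1‖R_2 = 12.3 kΩ.
Base-emitter loop: V_Th = I_B·R_Th + V_BE + (β+1)I_B·R_E, so I_B = (4.34 − 0.7) / (12.3 + 51×0.47) = 0.1 mA.
I_C = β·I_B = 50×0.1 = 5.02 mA, and I_E = (β+1)I_B = 5.12 mA.
V_CE = V_CC − I_C·R_C − I_E·R_E = 24 − 5.02×1 − 5.12×0.47 = 16.6 V.
V_CE = 16.6 V > 0.2 V confirms active-region operation.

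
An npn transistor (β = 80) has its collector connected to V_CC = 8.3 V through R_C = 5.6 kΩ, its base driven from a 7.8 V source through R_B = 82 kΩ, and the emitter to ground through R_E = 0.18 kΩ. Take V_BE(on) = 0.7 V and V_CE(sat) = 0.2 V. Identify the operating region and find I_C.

saturation; I_C ≈ 1.4 mA

Assume active: I_B = (7.8 − 0.7)/(82 + 81×0.18) = 0.0735 mA, I_C = β·I_B = 5.88 mA.
Then V_CE = 8.3 − 5.88×5.6 − 5.95×0.18 = -25.7 V < 0.2 V — the active assumption fails.
Re-solve with V_CE = 0.2 V. KCL at the emitter: V_E/R_E = (V_BB−0.7−V_E)/R_B + (V_CC−0.2−V_E)/R_C, giving V_E = 0.267 V.
I_C = (V_CC − 0.2 − V_E)/R_C = (8.1 − 0.267)/5.6 = 1.4 mA.
Check: I_B = (7.1 − 0.267)/82 = 0.0833 mA, and β·I_B = 6.67 mA > I_C, confirming saturation.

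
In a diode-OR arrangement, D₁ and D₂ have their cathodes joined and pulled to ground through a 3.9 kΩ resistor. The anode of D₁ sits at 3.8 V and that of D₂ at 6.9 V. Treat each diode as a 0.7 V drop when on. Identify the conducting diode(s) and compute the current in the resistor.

Assume both conduct. Then node N would need to be at both 3.8−0.7 = 3.1 V and 6.9−0.7 = 6.2 V, which is impossible.
Assume only D₂ conducts: V_N = 6.9 − 0.7 = 6.2 V, so I_R = 6.2/3.9 = 1.59 mA.
Check D₁: its anode-to-cathode voltage is 3.8 − 6.2 = -2.4 V < 0.7 V, so it is off. The assumption is consistent.

Only D₂ conducts; I_R ≈ 1.6 mA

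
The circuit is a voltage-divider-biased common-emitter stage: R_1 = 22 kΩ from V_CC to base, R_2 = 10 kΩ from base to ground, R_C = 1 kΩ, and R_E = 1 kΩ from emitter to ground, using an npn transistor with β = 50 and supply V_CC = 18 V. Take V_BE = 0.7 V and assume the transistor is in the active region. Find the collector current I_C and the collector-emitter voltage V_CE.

I_C ≈ 4.3 mA, V_CE ≈ 9.4 V

Thevenize the base divider: V_Th = V_CC·R_2/(R_1+R_2) = 18×10/32 = 5.62 V, R_Th = R_1‖R_2 = 6.88 kΩ.
Base-emitter loop: V_Th = I_B·R_Th + V_BE + (β+1)I_B·R_E, so I_B = (5.62 − 0.7) / (6.88 + 51×1) = 0.0851 mA.
I_C = β·I_B = 50×0.0851 = 4.25 mA, and I_E = (β+1)I_B = 4.34 mA.
V_CE = V_CC − I_C·R_C − I_E·R_E = 18 − 4.25×1 − 4.34×1 = 9.41 V.
V_CE = 9.41 V > 0.2 V confirms active-region operation.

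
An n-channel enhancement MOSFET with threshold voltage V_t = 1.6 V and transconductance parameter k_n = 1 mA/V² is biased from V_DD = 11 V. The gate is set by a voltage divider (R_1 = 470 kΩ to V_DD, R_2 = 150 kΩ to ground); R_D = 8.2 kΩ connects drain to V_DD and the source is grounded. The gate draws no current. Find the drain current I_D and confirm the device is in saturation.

I_D ≈ 0.56 mA

V_G = V_DD·R_2/(R_1+R_2) = 11×150/620 = 2.66 V. With the source grounded, V_GS = V_G = 2.66 V.
Assume saturation: I_D = (k_n/2)(V_GS − V_t)² = (1/2)×(2.66 − 1.6)² = 0.5×1.06² = 0.563 mA.
V_DS = V_DD − I_D·R_D = 11 − 0.563×8.2 = 6.38 V.
Saturation requires V_DS ≥ V_GS − V_t = 1.06 V; 6.38 ≥ 1.06 ✓.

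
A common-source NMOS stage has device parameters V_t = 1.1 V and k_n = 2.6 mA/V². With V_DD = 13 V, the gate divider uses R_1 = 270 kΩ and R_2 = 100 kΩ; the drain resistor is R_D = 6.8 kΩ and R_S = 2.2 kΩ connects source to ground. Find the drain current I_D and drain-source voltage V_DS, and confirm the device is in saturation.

I_D ≈ 0.75 mA, V_DS ≈ 6.2 V

V_G = V_DD·R_2/(R_1+R_2) = 13×100/370 = 3.51 V.
Assume saturation: I_D = (k_n/2)(V_GS − V_t)² with V_GS = V_G − I_D·R_S = 3.51 − 2.2·I_D.
Substituting gives 6.29·I_D² − 14.8·I_D + 7.57 = 0, with roots I_D = 0.751 or 1.6 mA.
The root I_D = 1.6 mA gives V_GS = -0.00995 V ≤ V_t, so take I_D = 0.751 mA.
Then V_GS = 1.86 V and V_DS = V_DD − I_D(R_D+R_S) = 13 − 0.751×9 = 6.24 V.
Saturation requires V_DS ≥ V_GS − V_t = 0.76 V; 6.24 ≥ 0.76 ✓.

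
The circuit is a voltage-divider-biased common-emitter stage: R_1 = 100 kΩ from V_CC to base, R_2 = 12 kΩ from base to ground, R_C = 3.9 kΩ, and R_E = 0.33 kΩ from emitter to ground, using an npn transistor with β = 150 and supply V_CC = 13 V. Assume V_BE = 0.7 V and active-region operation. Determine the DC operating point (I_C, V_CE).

Thevenize the base divider: V_Th = V_CC·R_2/(R_1+R_2) = 13×12/112 = 1.39 V, R_Th = R_1‖R_2 = 10.7 kΩ.
Base-emitter loop: V_Th = I_B·R_Th + V_BE + (β+1)I_B·R_E, so I_B = (1.39 − 0.7) / (10.7 + 151×0.33) = 0.0114 mA.
I_C = β·I_B = 150×0.0114 = 1.72 mA, and I_E = (β+1)I_B = 1.73 mA.
V_CE = V_CC − I_C·R_C − I_E·R_E = 13 − 1.72×3.9 − 1.73×0.33 = 5.74 V.
V_CE = 5.74 V > 0.2 V confirms active-region operation.

I_C ≈ 1.7 mA, V_CE ≈ 5.7 V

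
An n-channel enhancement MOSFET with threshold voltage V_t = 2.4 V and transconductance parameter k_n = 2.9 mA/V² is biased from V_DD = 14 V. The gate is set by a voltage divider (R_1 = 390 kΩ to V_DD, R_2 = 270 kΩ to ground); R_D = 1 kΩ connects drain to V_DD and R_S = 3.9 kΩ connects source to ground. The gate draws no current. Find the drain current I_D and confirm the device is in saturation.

I_D ≈ 0.68 mA

V_G = V_DD·R_2/(R_1+R_2) = 14×270/660 = 5.73 V.
Assume saturation: I_D = (k_n/2)(V_GS − V_t)² with V_GS = V_G − I_D·R_S = 5.73 − 3.9·I_D.
Substituting gives 22.1·I_D² − 38.6·I_D + 16.1 = 0, with roots I_D = 0.678 or 1.07 mA.
The root I_D = 1.07 mA gives V_GS = 1.54 V ≤ V_t, so take I_D = 0.678 mA.
Then V_GS = 3.08 V and V_DS = V_DD − I_D(R_D+R_S) = 14 − 0.678×4.9 = 10.7 V.
Saturation requires V_DS ≥ V_GS − V_t = 0.684 V; 10.7 ≥ 0.684 ✓.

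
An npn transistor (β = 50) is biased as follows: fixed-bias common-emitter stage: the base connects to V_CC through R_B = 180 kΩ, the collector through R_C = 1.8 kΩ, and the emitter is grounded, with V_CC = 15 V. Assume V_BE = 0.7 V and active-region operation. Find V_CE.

V_CE ≈ 7.8 V

Base loop: V_CC = I_B·R_B + V_BE, so I_B = (15 − 0.7)/180 kΩ = 0.0794 mA.
In the active region I_C = β·I_B = 50 × 0.0794 = 3.97 mA.
Collector loop: V_CE = V_CC − I_C·R_C = 15 − 3.97×1.8 = 7.85 V.
Since V_CE = 7.85 V > V_CE(sat) ≈ 0.2 V, the transistor is in the active region as assumed.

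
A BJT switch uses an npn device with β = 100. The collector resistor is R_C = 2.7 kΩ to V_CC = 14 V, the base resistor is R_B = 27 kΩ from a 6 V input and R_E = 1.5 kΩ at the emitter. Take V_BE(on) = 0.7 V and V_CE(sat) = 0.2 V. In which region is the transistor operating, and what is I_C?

active; I_C ≈ 3 mA

Assume active. Base-emitter loop: I_B = (V_BB − V_BE)/(R_B + (β+1)R_E) = (6 − 0.7)/(27 + 101×1.5) = 0.0297 mA.
I_C = β·I_B = 100×0.0297 = 2.97 mA.
V_CE = V_CC − I_C·R_C − I_E·R_E = 14 − 2.97×2.7 − 3×1.5 = 1.48 V > V_CE(sat), so the active-region assumption holds.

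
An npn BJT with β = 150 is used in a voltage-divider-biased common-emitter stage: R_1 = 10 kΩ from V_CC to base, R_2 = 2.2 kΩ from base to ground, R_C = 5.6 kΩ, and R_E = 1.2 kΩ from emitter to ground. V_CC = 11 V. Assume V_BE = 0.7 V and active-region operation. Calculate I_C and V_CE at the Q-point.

I_C ≈ 1.1 mA, V_CE ≈ 3.8 V

Thevenize the base divider: V_Th = V_CC·R_2/(R_1+R_2) = 11×2.2/12.2 = 1.98 V, R_Th = R_1‖R_2 = 1.8 kΩ.
Base-emitter loop: V_Th = I_B·R_Th + V_BE + (β+1)I_B·R_E, so I_B = (1.98 − 0.7) / (1.8 + 151×1.2) = 0.00701 mA.
I_C = β·I_B = 150×0.00701 = 1.05 mA, and I_E = (β+1)I_B = 1.06 mA.
V_CE = V_CC − I_C·R_C − I_E·R_E = 11 − 1.05×5.6 − 1.06×1.2 = 3.84 V.
V_CE = 3.84 V > 0.2 V confirms active-region operation.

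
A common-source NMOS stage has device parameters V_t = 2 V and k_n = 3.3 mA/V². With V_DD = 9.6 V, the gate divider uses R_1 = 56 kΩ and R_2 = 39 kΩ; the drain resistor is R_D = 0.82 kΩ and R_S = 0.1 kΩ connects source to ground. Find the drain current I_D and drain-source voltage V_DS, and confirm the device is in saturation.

V_G = V_DD·R_2/(R_1+R_2) = 9.6×39/95 = 3.94 V.
Assume saturation: I_D = (k_n/2)(V_GS − V_t)² with V_GS = V_G − I_D·R_S = 3.94 − 0.1·I_D.
Substituting gives 0.0165·I_D² − 1.64·I_D + 6.22 = 0, with roots I_D = 3.95 or 95.5 mA.
The root I_D = 95.5 mA gives V_GS = -5.61 V ≤ V_t, so take I_D = 3.95 mA.
Then V_GS = 3.55 V and V_DS = V_DD − I_D(R_D+R_S) = 9.6 − 3.95×0.92 = 5.97 V.
Saturation requires V_DS ≥ V_GS − V_t = 1.55 V; 5.97 ≥ 1.55 ✓.

I_D ≈ 3.9 mA, V_DS ≈ 6 V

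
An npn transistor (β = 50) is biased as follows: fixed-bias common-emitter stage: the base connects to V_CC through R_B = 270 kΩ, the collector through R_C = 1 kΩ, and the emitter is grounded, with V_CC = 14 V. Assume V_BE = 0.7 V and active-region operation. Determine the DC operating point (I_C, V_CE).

I_C ≈ 2.5 mA, V_CE ≈ 12 V

Base loop: V_CC = I_B·R_B + V_BE, so I_B = (14 − 0.7)/270 kΩ = 0.0493 mA.
In the active region I_C = β·I_B = 50 × 0.0493 = 2.46 mA.
Collector loop: V_CE = V_CC − I_C·R_C = 14 − 2.46×1 = 11.5 V.
Since V_CE = 11.5 V > V_CE(sat) ≈ 0.2 V, the transistor is in the active region as assumed.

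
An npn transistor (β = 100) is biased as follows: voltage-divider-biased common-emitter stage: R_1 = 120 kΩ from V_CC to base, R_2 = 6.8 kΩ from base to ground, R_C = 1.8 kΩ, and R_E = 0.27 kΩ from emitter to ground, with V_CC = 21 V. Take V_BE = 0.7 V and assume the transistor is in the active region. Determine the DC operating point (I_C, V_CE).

Thevenize the base divider: V_Th = V_CC·R_2/(R_1+R_2) = 21×6.8/127 = 1.13 V, R_Th = R_1‖R_2 = 6.44 kΩ.
Base-emitter loop: V_Th = I_B·R_Th + V_BE + (β+1)I_B·R_E, so I_B = (1.13 − 0.7) / (6.44 + 101×0.27) = 0.0126 mA.
I_C = β·I_B = 100×0.0126 = 1.26 mA, and I_E = (β+1)I_B = 1.28 mA.
V_CE = V_CC − I_C·R_C − I_E·R_E = 21 − 1.26×1.8 − 1.28×0.27 = 18.4 V.
V_CE = 18.4 V > 0.2 V confirms active-region operation.

I_C ≈ 1.3 mA, V_CE ≈ 18 V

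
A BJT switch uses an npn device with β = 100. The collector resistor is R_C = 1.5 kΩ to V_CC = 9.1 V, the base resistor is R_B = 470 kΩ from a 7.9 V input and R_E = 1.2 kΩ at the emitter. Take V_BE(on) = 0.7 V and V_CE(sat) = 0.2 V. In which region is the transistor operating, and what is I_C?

Assume active. Base-emitter loop: I_B = (V_BB − V_BE)/(R_B + (β+1)R_E) = (7.9 − 0.7)/(470 + 101×1.2) = 0.0122 mA.
I_C = β·I_B = 100×0.0122 = 1.22 mA.
V_CE = V_CC − I_C·R_C − I_E·R_E = 9.1 − 1.22×1.5 − 1.23×1.2 = 5.8 V > V_CE(sat), so the active-region assumption holds.

active; I_C ≈ 1.2 mA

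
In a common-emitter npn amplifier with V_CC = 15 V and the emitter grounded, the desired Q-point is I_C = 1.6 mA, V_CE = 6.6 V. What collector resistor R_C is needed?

Collector loop: V_CC = I_C·R_C + V_CE.
R_C = (V_CC − V_CE)/I_C = (15 − 6.6)/1.6 = 5.25 kΩ.

R_C ≈ 5.2 kΩ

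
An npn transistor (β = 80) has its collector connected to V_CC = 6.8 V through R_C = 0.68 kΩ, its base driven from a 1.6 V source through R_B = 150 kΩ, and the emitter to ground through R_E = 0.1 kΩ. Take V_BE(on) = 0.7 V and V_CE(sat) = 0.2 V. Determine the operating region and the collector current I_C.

Assume active. Base-emitter loop: I_B = (V_BB − V_BE)/(R_B + (β+1)R_E) = (1.6 − 0.7)/(150 + 81×0.1) = 0.00569 mA.
I_C = β·I_B = 80×0.00569 = 0.455 mA.
V_CE = V_CC − I_C·R_C − I_E·R_E = 6.8 − 0.455×0.68 − 0.461×0.1 = 6.44 V > V_CE(sat), so the active-region assumption holds.

active; I_C ≈ 0.46 mA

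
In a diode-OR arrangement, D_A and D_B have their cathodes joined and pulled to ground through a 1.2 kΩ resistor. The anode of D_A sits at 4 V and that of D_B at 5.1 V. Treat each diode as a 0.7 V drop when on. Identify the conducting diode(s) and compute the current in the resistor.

Only D_B conducts; I_R ≈ 3.7 mA

Assume both conduct. Then node N would need to be at both 4−0.7 = 3.3 V and 5.1−0.7 = 4.4 V, which is impossible.
Assume only D_B conducts: V_N = 5.1 − 0.7 = 4.4 V, so I_R = 4.4/1.2 = 3.67 mA.
Check D_A: its anode-to-cathode voltage is 4 − 4.4 = -0.4 V < 0.7 V, so it is off. The assumption is consistent.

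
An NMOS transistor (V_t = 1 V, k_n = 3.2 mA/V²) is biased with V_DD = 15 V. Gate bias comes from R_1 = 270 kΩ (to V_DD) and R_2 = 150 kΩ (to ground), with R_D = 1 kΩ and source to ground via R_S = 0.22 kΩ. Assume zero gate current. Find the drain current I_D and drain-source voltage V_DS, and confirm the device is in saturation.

I_D ≈ 9 mA, V_DS ≈ 4 V

V_G = V_DD·R_2/(R_1+R_2) = 15×150/420 = 5.36 V.
Assume saturation: I_D = (k_n/2)(V_GS − V_t)² with V_GS = V_G − I_D·R_S = 5.36 − 0.22·I_D.
Substituting gives 0.0774·I_D² − 4.07·I_D + 30.4 = 0, with roots I_D = 9.02 or 43.5 mA.
The root I_D = 43.5 mA gives V_GS = -4.21 V ≤ V_t, so take I_D = 9.02 mA.
Then V_GS = 3.37 V and V_DS = V_DD − I_D(R_D+R_S) = 15 − 9.02×1.22 = 4 V.
Saturation requires V_DS ≥ V_GS − V_t = 2.37 V; 4 ≥ 2.37 ✓.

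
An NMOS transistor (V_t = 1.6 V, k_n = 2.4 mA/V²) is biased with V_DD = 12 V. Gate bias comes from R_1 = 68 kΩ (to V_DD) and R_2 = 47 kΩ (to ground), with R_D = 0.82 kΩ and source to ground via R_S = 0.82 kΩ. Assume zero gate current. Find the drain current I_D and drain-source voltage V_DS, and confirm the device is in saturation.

I_D ≈ 2.3 mA, V_DS ≈ 8.2 V

V_G = V_DD·R_2/(R_1+R_2) = 12×47/115 = 4.9 V.
Assume saturation: I_D = (k_n/2)(V_GS − V_t)² with V_GS = V_G − I_D·R_S = 4.9 − 0.82·I_D.
Substituting gives 0.807·I_D² − 7.5·I_D + 13.1 = 0, with roots I_D = 2.33 or 6.97 mA.
The root I_D = 6.97 mA gives V_GS = -0.81 V ≤ V_t, so take I_D = 2.33 mA.
Then V_GS = 2.99 V and V_DS = V_DD − I_D(R_D+R_S) = 12 − 2.33×1.64 = 8.18 V.
Saturation requires V_DS ≥ V_GS − V_t = 1.39 V; 8.18 ≥ 1.39 ✓.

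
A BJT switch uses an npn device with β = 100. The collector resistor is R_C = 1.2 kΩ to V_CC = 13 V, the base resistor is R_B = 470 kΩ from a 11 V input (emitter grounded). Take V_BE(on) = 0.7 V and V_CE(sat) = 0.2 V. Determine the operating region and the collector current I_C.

Assume active. Base-emitter loop: I_B = (V_BB − V_BE)/R_B = (11 − 0.7)/470 = 0.0219 mA.
I_C = β·I_B = 100×0.0219 = 2.19 mA.
V_CE = V_CC − I_C·R_C = 13 − 2.19×1.2 = 10.4 V > V_CE(sat), so the active-region assumption holds.

active; I_C ≈ 2.2 mA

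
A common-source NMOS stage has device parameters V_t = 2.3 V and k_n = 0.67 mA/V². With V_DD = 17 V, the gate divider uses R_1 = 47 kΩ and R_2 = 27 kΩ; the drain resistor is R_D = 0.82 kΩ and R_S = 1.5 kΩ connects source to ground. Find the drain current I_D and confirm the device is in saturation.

I_D ≈ 1.3 mA

V_G = V_DD·R_2/(R_1+R_2) = 17×27/74 = 6.2 V.
Assume saturation: I_D = (k_n/2)(V_GS − V_t)² with V_GS = V_G − I_D·R_S = 6.2 − 1.5·I_D.
Substituting gives 0.754·I_D² − 4.92·I_D + 5.1 = 0, with roots I_D = 1.29 or 5.24 mA.
The root I_D = 5.24 mA gives V_GS = -1.65 V ≤ V_t, so take I_D = 1.29 mA.
Then V_GS = 4.26 V and V_DS = V_DD − I_D(R_D+R_S) = 17 − 1.29×2.32 = 14 V.
Saturation requires V_DS ≥ V_GS − V_t = 1.96 V; 14 ≥ 1.96 ✓.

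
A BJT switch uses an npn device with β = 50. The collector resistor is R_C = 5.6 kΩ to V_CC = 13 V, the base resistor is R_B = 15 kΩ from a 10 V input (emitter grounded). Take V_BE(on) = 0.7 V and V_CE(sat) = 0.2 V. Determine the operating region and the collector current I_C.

saturation; I_C ≈ 2.3 mA

Assume active: I_B = (10 − 0.7)/15 = 0.62 mA, giving I_C = β·I_B = 31 mA.
But then V_CE = 13 − 31×5.6 = -161 V < V_CE(sat) = 0.2 V — impossible in the active region.
So the transistor is saturated. With V_CE = 0.2 V, I_C = (V_CC − 0.2)/R_C = 12.8/5.6 = 2.29 mA.
Check: β·I_B = 31 mA > I_C = 2.29 mA, confirming saturation.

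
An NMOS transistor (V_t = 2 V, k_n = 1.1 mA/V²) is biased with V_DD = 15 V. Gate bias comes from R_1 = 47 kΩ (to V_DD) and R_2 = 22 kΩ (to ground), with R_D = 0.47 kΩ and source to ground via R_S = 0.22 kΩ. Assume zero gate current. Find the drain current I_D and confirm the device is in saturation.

V_G = V_DD·R_2/(R_1+R_2) = 15×22/69 = 4.78 V.
Assume saturation: I_D = (k_n/2)(V_GS − V_t)² with V_GS = V_G − I_D·R_S = 4.78 − 0.22·I_D.
Substituting gives 0.0266·I_D² − 1.67·I_D + 4.26 = 0, with roots I_D = 2.66 or 60.2 mA.
The root I_D = 60.2 mA gives V_GS = -8.46 V ≤ V_t, so take I_D = 2.66 mA.
Then V_GS = 4.2 V and V_DS = V_DD − I_D(R_D+R_S) = 15 − 2.66×0.69 = 13.2 V.
Saturation requires V_DS ≥ V_GS − V_t = 2.2 V; 13.2 ≥ 2.2 ✓.

I_D ≈ 2.7 mA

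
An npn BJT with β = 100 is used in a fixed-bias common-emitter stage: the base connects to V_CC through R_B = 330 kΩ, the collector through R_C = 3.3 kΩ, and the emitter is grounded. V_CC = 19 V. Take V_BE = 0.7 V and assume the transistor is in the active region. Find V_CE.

V_CE ≈ 0.7 V

Base loop: V_CC = I_B·R_B + V_BE, so I_B = (19 − 0.7)/330 kΩ = 0.0555 mA.
In the active region I_C = β·I_B = 100 × 0.0555 = 5.55 mA.
Collector loop: V_CE = V_CC − I_C·R_C = 19 − 5.55×3.3 = 0.7 V.
Since V_CE = 0.7 V > V_CE(sat) ≈ 0.2 V, the transistor is in the active region as assumed.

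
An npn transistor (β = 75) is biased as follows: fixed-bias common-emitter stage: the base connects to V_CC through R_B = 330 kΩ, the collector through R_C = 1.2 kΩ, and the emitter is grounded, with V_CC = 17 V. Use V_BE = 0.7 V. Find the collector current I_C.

Base loop: V_CC = I_B·R_B + V_BE, so I_B = (17 − 0.7)/330 kΩ = 0.0494 mA.
In the active region I_C = β·I_B = 75 × 0.0494 = 3.7 mA.
Collector loop: V_CE = V_CC − I_C·R_C = 17 − 3.7×1.2 = 12.6 V.
Since V_CE = 12.6 V > V_CE(sat) ≈ 0.2 V, the transistor is in the active region as assumed.

I_C ≈ 3.7 mA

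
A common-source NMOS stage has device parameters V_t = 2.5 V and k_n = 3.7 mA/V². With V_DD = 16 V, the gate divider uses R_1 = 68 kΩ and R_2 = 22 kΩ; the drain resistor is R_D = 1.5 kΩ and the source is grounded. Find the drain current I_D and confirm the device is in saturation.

I_D ≈ 3.7 mA

V_G = V_DD·R_2/(R_1+R_2) = 16×22/90 = 3.91 V. With the source grounded, V_GS = V_G = 3.91 V.
Assume saturation: I_D = (k_n/2)(V_GS − V_t)² = (3.7/2)×(3.91 − 2.5)² = 1.85×1.41² = 3.68 mA.
V_DS = V_DD − I_D·R_D = 16 − 3.68×1.5 = 10.5 V.
Saturation requires V_DS ≥ V_GS − V_t = 1.41 V; 10.5 ≥ 1.41 ✓.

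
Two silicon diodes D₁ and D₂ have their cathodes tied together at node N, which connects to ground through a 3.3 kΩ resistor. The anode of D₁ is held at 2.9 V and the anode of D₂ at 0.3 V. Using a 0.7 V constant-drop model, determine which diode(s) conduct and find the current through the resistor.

Only D₁ conducts; I_R ≈ 0.67 mA

Assume both conduct. Then node N would need to be at both 2.9−0.7 = 2.2 V and 0.3−0.7 = -0.4 V, which is impossible.
Assume only D₁ conducts: V_N = 2.9 − 0.7 = 2.2 V, so I_R = 2.2/3.3 = 0.667 mA.
Check D₂: its anode-to-cathode voltage is 0.3 − 2.2 = -1.9 V < 0.7 V, so it is off. The assumption is consistent.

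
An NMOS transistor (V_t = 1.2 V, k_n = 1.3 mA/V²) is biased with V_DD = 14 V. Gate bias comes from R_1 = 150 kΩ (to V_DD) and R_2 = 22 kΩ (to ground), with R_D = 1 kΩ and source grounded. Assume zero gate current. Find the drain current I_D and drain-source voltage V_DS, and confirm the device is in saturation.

V_G = V_DD·R_2/(R_1+R_2) = 14×22/172 = 1.79 V. With the source grounded, V_GS = V_G = 1.79 V.
Assume saturation: I_D = (k_n/2)(V_GS − V_t)² = (1.3/2)×(1.79 − 1.2)² = 0.65×0.591² = 0.227 mA.
V_DS = V_DD − I_D·R_D = 14 − 0.227×1 = 13.8 V.
Saturation requires V_DS ≥ V_GS − V_t = 0.591 V; 13.8 ≥ 0.591 ✓.

I_D ≈ 0.23 mA, V_DS ≈ 14 V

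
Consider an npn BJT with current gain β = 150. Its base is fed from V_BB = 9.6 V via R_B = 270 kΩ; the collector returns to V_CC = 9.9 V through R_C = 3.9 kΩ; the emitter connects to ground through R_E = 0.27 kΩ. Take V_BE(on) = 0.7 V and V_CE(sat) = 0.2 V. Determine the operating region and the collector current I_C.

saturation; I_C ≈ 2.3 mA

Assume active: I_B = (9.6 − 0.7)/(270 + 151×0.27) = 0.0286 mA, I_C = β·I_B = 4.3 mA.
Then V_CE = 9.9 − 4.3×3.9 − 4.32×0.27 = -8.02 V < 0.2 V — the active assumption fails.
Re-solve with V_CE = 0.2 V. KCL at the emitter: V_E/R_E = (V_BB−0.7−V_E)/R_B + (V_CC−0.2−V_E)/R_C, giving V_E = 0.636 V.
I_C = (V_CC − 0.2 − V_E)/R_C = (9.7 − 0.636)/3.9 = 2.32 mA.
Check: I_B = (8.9 − 0.636)/270 = 0.0306 mA, and β·I_B = 4.59 mA > I_C, confirming saturation.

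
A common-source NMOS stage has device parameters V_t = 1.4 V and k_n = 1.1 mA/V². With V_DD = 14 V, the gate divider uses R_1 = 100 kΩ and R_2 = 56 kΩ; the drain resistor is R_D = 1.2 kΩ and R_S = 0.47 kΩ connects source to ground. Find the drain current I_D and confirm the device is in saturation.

I_D ≈ 2.9 mA

V_G = V_DD·R_2/(R_1+R_2) = 14×56/156 = 5.03 V.
Assume saturation: I_D = (k_n/2)(V_GS − V_t)² with V_GS = V_G − I_D·R_S = 5.03 − 0.47·I_D.
Substituting gives 0.121·I_D² − 2.87·I_D + 7.23 = 0, with roots I_D = 2.86 or 20.8 mA.
The root I_D = 20.8 mA gives V_GS = -4.75 V ≤ V_t, so take I_D = 2.86 mA.
Then V_GS = 3.68 V and V_DS = V_DD − I_D(R_D+R_S) = 14 − 2.86×1.67 = 9.22 V.
Saturation requires V_DS ≥ V_GS − V_t = 2.28 V; 9.22 ≥ 2.28 ✓.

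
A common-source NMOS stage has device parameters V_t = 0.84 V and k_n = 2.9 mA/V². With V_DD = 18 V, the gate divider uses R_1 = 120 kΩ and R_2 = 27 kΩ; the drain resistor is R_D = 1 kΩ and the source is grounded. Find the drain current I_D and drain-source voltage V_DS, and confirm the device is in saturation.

V_G = V_DD·R_2/(R_1+R_2) = 18×27/147 = 3.31 V. With the source grounded, V_GS = V_G = 3.31 V.
Assume saturation: I_D = (k_n/2)(V_GS − V_t)² = (2.9/2)×(3.31 − 0.84)² = 1.45×2.47² = 8.82 mA.
V_DS = V_DD − I_D·R_D = 18 − 8.82×1 = 9.18 V.
Saturation requires V_DS ≥ V_GS − V_t = 2.47 V; 9.18 ≥ 2.47 ✓.

I_D ≈ 8.8 mA, V_DS ≈ 9.2 V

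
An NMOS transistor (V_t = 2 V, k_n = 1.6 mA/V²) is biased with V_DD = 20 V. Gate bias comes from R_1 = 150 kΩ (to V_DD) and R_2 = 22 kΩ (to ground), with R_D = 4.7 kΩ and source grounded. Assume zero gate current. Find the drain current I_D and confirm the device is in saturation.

I_D ≈ 0.25 mA

V_G = V_DD·R_2/(R_1+R_2) = 20×22/172 = 2.56 V. With the source grounded, V_GS = V_G = 2.56 V.
Assume saturation: I_D = (k_n/2)(V_GS − V_t)² = (1.6/2)×(2.56 − 2)² = 0.8×0.558² = 0.249 mA.
V_DS = V_DD − I_D·R_D = 20 − 0.249×4.7 = 18.8 V.
Saturation requires V_DS ≥ V_GS − V_t = 0.558 V; 18.8 ≥ 0.558 ✓.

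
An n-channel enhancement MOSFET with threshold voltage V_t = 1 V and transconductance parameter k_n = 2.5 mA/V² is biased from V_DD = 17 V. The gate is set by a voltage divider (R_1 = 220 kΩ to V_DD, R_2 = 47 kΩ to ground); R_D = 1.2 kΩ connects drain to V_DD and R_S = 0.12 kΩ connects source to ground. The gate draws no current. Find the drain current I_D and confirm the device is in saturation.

V_G = V_DD·R_2/(R_1+R_2) = 17×47/267 = 2.99 V.
Assume saturation: I_D = (k_n/2)(V_GS − V_t)² with V_GS = V_G − I_D·R_S = 2.99 − 0.12·I_D.
Substituting gives 0.018·I_D² − 1.6·I_D + 4.96 = 0, with roots I_D = 3.22 or 85.5 mA.
The root I_D = 85.5 mA gives V_GS = -7.27 V ≤ V_t, so take I_D = 3.22 mA.
Then V_GS = 2.61 V and V_DS = V_DD − I_D(R_D+R_S) = 17 − 3.22×1.32 = 12.7 V.
Saturation requires V_DS ≥ V_GS − V_t = 1.61 V; 12.7 ≥ 1.61 ✓.

I_D ≈ 3.2 mA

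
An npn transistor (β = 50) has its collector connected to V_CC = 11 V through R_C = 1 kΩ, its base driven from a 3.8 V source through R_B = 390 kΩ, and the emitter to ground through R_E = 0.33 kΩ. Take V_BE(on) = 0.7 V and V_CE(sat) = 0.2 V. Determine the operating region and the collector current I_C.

Assume active. Base-emitter loop: I_B = (V_BB − V_BE)/(R_B + (β+1)R_E) = (3.8 − 0.7)/(390 + 51×0.33) = 0.00762 mA.
I_C = β·I_B = 50×0.00762 = 0.381 mA.
V_CE = V_CC − I_C·R_C − I_E·R_E = 11 − 0.381×1 − 0.389×0.33 = 10.5 V > V_CE(sat), so the active-region assumption holds.

active; I_C ≈ 0.38 mA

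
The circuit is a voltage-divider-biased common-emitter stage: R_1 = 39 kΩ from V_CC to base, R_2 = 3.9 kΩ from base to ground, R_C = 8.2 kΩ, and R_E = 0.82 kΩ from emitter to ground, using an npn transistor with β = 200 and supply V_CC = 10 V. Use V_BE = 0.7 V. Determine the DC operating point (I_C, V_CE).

I_C ≈ 0.25 mA, V_CE ≈ 7.8 V

Thevenize the base divider: V_Th = V_CC·R_2/(R_1+R_2) = 10×3.9/42.9 = 0.909 V, R_Th = R_1‖R_2 = 3.55 kΩ.
Base-emitter loop: V_Th = I_B·R_Th + V_BE + (β+1)I_B·R_E, so I_B = (0.909 − 0.7) / (3.55 + 201×0.82) = 0.00124 mA.
I_C = β·I_B = 200×0.00124 = 0.248 mA, and I_E = (β+1)I_B = 0.25 mA.
V_CE = V_CC − I_C·R_C − I_E·R_E = 10 − 0.248×8.2 − 0.25×0.82 = 7.76 V.
V_CE = 7.76 V > 0.2 V confirms active-region operation.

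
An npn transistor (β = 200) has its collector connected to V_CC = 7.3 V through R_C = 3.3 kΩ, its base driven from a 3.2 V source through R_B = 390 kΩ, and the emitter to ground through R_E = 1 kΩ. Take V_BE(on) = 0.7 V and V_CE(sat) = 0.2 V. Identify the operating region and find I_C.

active; I_C ≈ 0.85 mA

Assume active. Base-emitter loop: I_B = (V_BB − V_BE)/(R_B + (β+1)R_E) = (3.2 − 0.7)/(390 + 201×1) = 0.00423 mA.
I_C = β·I_B = 200×0.00423 = 0.846 mA.
V_CE = V_CC − I_C·R_C − I_E·R_E = 7.3 − 0.846×3.3 − 0.85×1 = 3.66 V > V_CE(sat), so the active-region assumption holds.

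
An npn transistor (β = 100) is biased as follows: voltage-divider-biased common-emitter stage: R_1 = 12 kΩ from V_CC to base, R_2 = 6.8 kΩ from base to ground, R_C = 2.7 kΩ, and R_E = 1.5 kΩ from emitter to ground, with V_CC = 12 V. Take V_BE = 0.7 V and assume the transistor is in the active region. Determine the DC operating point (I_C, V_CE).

Thevenize the base divider: V_Th = V_CC·R_2/(R_1+R_2) = 12×6.8/18.8 = 4.34 V, R_Th = R_1‖R_2 = 4.34 kΩ.
Base-emitter loop: V_Th = I_B·R_Th + V_BE + (β+1)I_B·R_E, so I_B = (4.34 − 0.7) / (4.34 + 101×1.5) = 0.0234 mA.
I_C = β·I_B = 100×0.0234 = 2.34 mA, and I_E = (β+1)I_B = 2.36 mA.
V_CE = V_CC − I_C·R_C − I_E·R_E = 12 − 2.34×2.7 − 2.36×1.5 = 2.15 V.
V_CE = 2.15 V > 0.2 V confirms active-region operation.

I_C ≈ 2.3 mA, V_CE ≈ 2.2 V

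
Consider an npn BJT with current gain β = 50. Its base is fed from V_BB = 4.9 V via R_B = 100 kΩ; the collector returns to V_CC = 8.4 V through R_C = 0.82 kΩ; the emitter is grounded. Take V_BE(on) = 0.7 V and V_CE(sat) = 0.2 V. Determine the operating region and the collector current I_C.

Assume active. Base-emitter loop: I_B = (V_BB − V_BE)/R_B = (4.9 − 0.7)/100 = 0.042 mA.
I_C = β·I_B = 50×0.042 = 2.1 mA.
V_CE = V_CC − I_C·R_C = 8.4 − 2.1×0.82 = 6.68 V > V_CE(sat), so the active-region assumption holds.

active; I_C ≈ 2.1 mA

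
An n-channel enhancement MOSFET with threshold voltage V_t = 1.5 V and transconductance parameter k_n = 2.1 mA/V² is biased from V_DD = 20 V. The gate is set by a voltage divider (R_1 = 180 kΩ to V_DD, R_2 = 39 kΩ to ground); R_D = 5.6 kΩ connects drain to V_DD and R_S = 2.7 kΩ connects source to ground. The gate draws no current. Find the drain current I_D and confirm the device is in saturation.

V_G = V_DD·R_2/(R_1+R_2) = 20×39/219 = 3.56 V.
Assume saturation: I_D = (k_n/2)(V_GS − V_t)² with V_GS = V_G − I_D·R_S = 3.56 − 2.7·I_D.
Substituting gives 7.65·I_D² − 12.7·I_D + 4.46 = 0, with roots I_D = 0.506 or 1.15 mA.
The root I_D = 1.15 mA gives V_GS = 0.453 V ≤ V_t, so take I_D = 0.506 mA.
Then V_GS = 2.19 V and V_DS = V_DD − I_D(R_D+R_S) = 20 − 0.506×8.3 = 15.8 V.
Saturation requires V_DS ≥ V_GS − V_t = 0.694 V; 15.8 ≥ 0.694 ✓.

I_D ≈ 0.51 mA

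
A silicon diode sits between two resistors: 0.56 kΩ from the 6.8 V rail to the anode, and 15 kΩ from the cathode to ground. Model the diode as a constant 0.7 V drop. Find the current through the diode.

I ≈ 0.39 mA

The two resistors are in series with the diode, so KVL gives 6.8 = I·0.56 + 0.7 + I·15.
I = (6.8 − 0.7) / (0.56 + 15) kΩ = 6.1 / 15.6 = 0.392 mA.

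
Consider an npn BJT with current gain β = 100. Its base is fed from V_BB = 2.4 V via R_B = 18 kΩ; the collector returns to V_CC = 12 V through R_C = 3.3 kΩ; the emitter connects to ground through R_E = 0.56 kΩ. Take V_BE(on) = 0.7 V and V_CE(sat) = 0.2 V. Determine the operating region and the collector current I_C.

active; I_C ≈ 2.3 mA

Assume active. Base-emitter loop: I_B = (V_BB − V_BE)/(R_B + (β+1)R_E) = (2.4 − 0.7)/(18 + 101×0.56) = 0.0228 mA.
I_C = β·I_B = 100×0.0228 = 2.28 mA.
V_CE = V_CC − I_C·R_C − I_E·R_E = 12 − 2.28×3.3 − 2.3×0.56 = 3.19 V > V_CE(sat), so the active-region assumption holds.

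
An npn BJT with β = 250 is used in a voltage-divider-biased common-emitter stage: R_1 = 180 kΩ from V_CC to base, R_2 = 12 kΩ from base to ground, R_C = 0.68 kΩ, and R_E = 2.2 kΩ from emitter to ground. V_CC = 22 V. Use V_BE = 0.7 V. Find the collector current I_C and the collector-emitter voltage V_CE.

I_C ≈ 0.3 mA, V_CE ≈ 21 V

Thevenize the base divider: V_Th = V_CC·R_2/(R_1+R_2) = 22×12/192 = 1.38 V, R_Th = R_1‖R_2 = 11.2 kΩ.
Base-emitter loop: V_Th = I_B·R_Th + V_BE + (β+1)I_B·R_E, so I_B = (1.38 − 0.7) / (11.2 + 251×2.2) = 0.0012 mA.
I_C = β·I_B = 250×0.0012 = 0.299 mA, and I_E = (β+1)I_B = 0.301 mA.
V_CE = V_CC − I_C·R_C − I_E·R_E = 22 − 0.299×0.68 − 0.301×2.2 = 21.1 V.
V_CE = 21.1 V > 0.2 V confirms active-region operation.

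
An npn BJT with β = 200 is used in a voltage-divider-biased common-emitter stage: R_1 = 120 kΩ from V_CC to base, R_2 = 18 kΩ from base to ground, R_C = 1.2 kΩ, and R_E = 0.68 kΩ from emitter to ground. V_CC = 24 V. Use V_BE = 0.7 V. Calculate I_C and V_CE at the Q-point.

Thevenize the base divider: V_Th = V_CC·R_2/(R_1+R_2) = 24×18/138 = 3.13 V, R_Th = R_1‖R_2 = 15.7 kΩ.
Base-emitter loop: V_Th = I_B·R_Th + V_BE + (β+1)I_B·R_E, so I_B = (3.13 − 0.7) / (15.7 + 201×0.68) = 0.016 mA.
I_C = β·I_B = 200×0.016 = 3.19 mA, and I_E = (β+1)I_B = 3.21 mA.
V_CE = V_CC − I_C·R_C − I_E·R_E = 24 − 3.19×1.2 − 3.21×0.68 = 18 V.
V_CE = 18 V > 0.2 V confirms active-region operation.

I_C ≈ 3.2 mA, V_CE ≈ 18 V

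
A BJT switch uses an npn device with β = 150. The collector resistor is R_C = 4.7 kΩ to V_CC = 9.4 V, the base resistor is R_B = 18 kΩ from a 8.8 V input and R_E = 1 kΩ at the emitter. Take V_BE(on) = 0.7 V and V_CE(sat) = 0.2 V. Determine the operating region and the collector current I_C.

Assume active: I_B = (8.8 − 0.7)/(18 + 151×1) = 0.0479 mA, I_C = β·I_B = 7.19 mA.
Then V_CE = 9.4 − 7.19×4.7 − 7.24×1 = -31.6 V < 0.2 V — the active assumption fails.
Re-solve with V_CE = 0.2 V. KCL at the emitter: V_E/R_E = (V_BB−0.7−V_E)/R_B + (V_CC−0.2−V_E)/R_C, giving V_E = 1.9 V.
I_C = (V_CC − 0.2 − V_E)/R_C = (9.2 − 1.9)/4.7 = 1.55 mA.
Check: I_B = (8.1 − 1.9)/18 = 0.345 mA, and β·I_B = 51.7 mA > I_C, confirming saturation.

saturation; I_C ≈ 1.6 mA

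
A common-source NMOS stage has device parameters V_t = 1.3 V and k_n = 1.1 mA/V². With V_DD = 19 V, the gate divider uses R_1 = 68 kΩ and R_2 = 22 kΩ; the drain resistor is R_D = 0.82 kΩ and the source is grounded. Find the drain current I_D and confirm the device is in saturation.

V_G = V_DD·R_2/(R_1+R_2) = 19×22/90 = 4.64 V. With the source grounded, V_GS = V_G = 4.64 V.
Assume saturation: I_D = (k_n/2)(V_GS − V_t)² = (1.1/2)×(4.64 − 1.3)² = 0.55×3.34² = 6.15 mA.
V_DS = V_DD − I_D·R_D = 19 − 6.15×0.82 = 14 V.
Saturation requires V_DS ≥ V_GS − V_t = 3.34 V; 14 ≥ 3.34 ✓.

I_D ≈ 6.2 mA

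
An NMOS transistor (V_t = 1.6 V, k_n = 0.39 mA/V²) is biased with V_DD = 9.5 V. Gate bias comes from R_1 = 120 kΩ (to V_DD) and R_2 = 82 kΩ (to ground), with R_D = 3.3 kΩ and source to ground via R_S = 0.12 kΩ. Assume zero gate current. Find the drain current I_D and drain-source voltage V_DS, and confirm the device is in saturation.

I_D ≈ 0.9 mA, V_DS ≈ 6.4 V

V_G = V_DD·R_2/(R_1+R_2) = 9.5×82/202 = 3.86 V.
Assume saturation: I_D = (k_n/2)(V_GS − V_t)² with V_GS = V_G − I_D·R_S = 3.86 − 0.12·I_D.
Substituting gives 0.00281·I_D² − 1.11·I_D + 0.993 = 0, with roots I_D = 0.9 or 393 mA.
The root I_D = 393 mA gives V_GS = -43.3 V ≤ V_t, so take I_D = 0.9 mA.
Then V_GS = 3.75 V and V_DS = V_DD − I_D(R_D+R_S) = 9.5 − 0.9×3.42 = 6.42 V.
Saturation requires V_DS ≥ V_GS − V_t = 2.15 V; 6.42 ≥ 2.15 ✓.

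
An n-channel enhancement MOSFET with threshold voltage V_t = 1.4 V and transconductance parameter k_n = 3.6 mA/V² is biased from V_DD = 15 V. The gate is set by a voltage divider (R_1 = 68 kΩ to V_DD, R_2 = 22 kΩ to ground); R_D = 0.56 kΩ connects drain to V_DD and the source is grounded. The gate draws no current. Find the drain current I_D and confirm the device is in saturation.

I_D ≈ 9.2 mA

V_G = V_DD·R_2/(R_1+R_2) = 15×22/90 = 3.67 V. With the source grounded, V_GS = V_G = 3.67 V.
Assume saturation: I_D = (k_n/2)(V_GS − V_t)² = (3.6/2)×(3.67 − 1.4)² = 1.8×2.27² = 9.25 mA.
V_DS = V_DD − I_D·R_D = 15 − 9.25×0.56 = 9.82 V.
Saturation requires V_DS ≥ V_GS − V_t = 2.27 V; 9.82 ≥ 2.27 ✓.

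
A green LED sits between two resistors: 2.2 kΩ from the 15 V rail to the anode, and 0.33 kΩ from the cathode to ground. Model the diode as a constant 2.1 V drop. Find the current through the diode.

I ≈ 5.1 mA

The two resistors are in series with the diode, so KVL gives 15 = I·2.2 + 2.1 + I·0.33.
I = (15 − 2.1) / (2.2 + 0.33) kΩ = 12.9 / 2.53 = 5.1 mA.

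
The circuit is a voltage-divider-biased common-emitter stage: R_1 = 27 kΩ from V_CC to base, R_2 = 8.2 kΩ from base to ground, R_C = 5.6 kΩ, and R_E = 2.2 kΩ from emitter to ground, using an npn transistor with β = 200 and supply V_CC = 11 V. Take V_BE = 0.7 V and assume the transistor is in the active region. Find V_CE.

V_CE ≈ 4.5 V

Thevenize the base divider: V_Th = V_CC·R_2/(R_1+R_2) = 11×8.2/35.2 = 2.56 V, R_Th = R_1‖R_2 = 6.29 kΩ.
Base-emitter loop: V_Th = I_B·R_Th + V_BE + (β+1)I_B·R_E, so I_B = (2.56 − 0.7) / (6.29 + 201×2.2) = 0.00415 mA.
I_C = β·I_B = 200×0.00415 = 0.831 mA, and I_E = (β+1)I_B = 0.835 mA.
V_CE = V_CC − I_C·R_C − I_E·R_E = 11 − 0.831×5.6 − 0.835×2.2 = 4.51 V.
V_CE = 4.51 V > 0.2 V confirms active-region operation.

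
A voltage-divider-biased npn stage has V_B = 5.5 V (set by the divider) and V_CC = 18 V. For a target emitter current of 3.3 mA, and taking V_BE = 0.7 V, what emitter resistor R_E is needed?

R_E ≈ 1.5 kΩ

V_E = V_B − V_BE = 5.5 − 0.7 = 4.8 V.
R_E = V_E / I_E = 4.8 / 3.3 = 1.45 kΩ.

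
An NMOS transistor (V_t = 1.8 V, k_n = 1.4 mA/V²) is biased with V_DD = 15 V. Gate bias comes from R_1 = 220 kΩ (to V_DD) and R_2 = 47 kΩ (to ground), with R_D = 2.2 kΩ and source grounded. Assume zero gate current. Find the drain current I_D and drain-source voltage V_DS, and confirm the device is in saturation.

V_G = V_DD·R_2/(R_1+R_2) = 15×47/267 = 2.64 V. With the source grounded, V_GS = V_G = 2.64 V.
Assume saturation: I_D = (k_n/2)(V_GS − V_t)² = (1.4/2)×(2.64 − 1.8)² = 0.7×0.84² = 0.494 mA.
V_DS = V_DD − I_D·R_D = 15 − 0.494×2.2 = 13.9 V.
Saturation requires V_DS ≥ V_GS − V_t = 0.84 V; 13.9 ≥ 0.84 ✓.

I_D ≈ 0.49 mA, V_DS ≈ 14 V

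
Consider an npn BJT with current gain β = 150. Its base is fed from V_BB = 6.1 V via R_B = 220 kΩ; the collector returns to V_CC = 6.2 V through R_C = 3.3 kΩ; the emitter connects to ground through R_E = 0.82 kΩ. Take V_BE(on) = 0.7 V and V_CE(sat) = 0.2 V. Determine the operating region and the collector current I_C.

Assume active: I_B = (6.1 − 0.7)/(220 + 151×0.82) = 0.0157 mA, I_C = β·I_B = 2.36 mA.
Then V_CE = 6.2 − 2.36×3.3 − 2.37×0.82 = -3.52 V < 0.2 V — the active assumption fails.
Re-solve with V_CE = 0.2 V. KCL at the emitter: V_E/R_E = (V_BB−0.7−V_E)/R_B + (V_CC−0.2−V_E)/R_C, giving V_E = 1.21 V.
I_C = (V_CC − 0.2 − V_E)/R_C = (6 − 1.21)/3.3 = 1.45 mA.
Check: I_B = (5.4 − 1.21)/220 = 0.0191 mA, and β·I_B = 2.86 mA > I_C, confirming saturation.

saturation; I_C ≈ 1.5 mA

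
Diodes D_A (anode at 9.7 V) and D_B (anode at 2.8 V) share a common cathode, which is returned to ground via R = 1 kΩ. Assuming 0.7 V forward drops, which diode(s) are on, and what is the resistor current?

Assume both conduct. Then node N would need to be at both 9.7−0.7 = 9 V and 2.8−0.7 = 2.1 V, which is impossible.
Assume only D_A conducts: V_N = 9.7 − 0.7 = 9 V, so I_R = 9/1 = 9 mA.
Check D_B: its anode-to-cathode voltage is 2.8 − 9 = -6.2 V < 0.7 V, so it is off. The assumption is consistent.

Only D_A conducts; I_R ≈ 9 mA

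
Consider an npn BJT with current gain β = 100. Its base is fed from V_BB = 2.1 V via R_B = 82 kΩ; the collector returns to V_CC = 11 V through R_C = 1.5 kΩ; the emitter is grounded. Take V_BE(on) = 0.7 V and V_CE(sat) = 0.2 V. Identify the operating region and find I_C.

Assume active. Base-emitter loop: I_B = (V_BB − V_BE)/R_B = (2.1 − 0.7)/82 = 0.0171 mA.
I_C = β·I_B = 100×0.0171 = 1.71 mA.
V_CE = V_CC − I_C·R_C = 11 − 1.71×1.5 = 8.44 V > V_CE(sat), so the active-region assumption holds.

active; I_C ≈ 1.7 mA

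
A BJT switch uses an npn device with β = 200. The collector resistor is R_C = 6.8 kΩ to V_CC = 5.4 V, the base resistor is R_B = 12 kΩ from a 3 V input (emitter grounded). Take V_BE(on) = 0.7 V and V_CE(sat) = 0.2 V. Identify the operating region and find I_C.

saturation; I_C ≈ 0.76 mA

Assume active: I_B = (3 − 0.7)/12 = 0.192 mA, giving I_C = β·I_B = 38.3 mA.
But then V_CE = 5.4 − 38.3×6.8 = -255 V < V_CE(sat) = 0.2 V — impossible in the active region.
So the transistor is saturated. With V_CE = 0.2 V, I_C = (V_CC − 0.2)/R_C = 5.2/6.8 = 0.765 mA.
Check: β·I_B = 38.3 mA > I_C = 0.765 mA, confirming saturation.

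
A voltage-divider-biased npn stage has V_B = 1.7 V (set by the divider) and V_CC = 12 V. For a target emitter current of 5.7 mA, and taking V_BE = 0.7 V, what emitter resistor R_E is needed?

R_E ≈ 0.18 kΩ

V_E = V_B − V_BE = 1.7 − 0.7 = 1 V.
R_E = V_E / I_E = 1 / 5.7 = 0.175 kΩ.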